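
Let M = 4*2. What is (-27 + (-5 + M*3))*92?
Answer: -736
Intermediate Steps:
M = 8
(-27 + (-5 + M*3))*92 = (-27 + (-5 + 8*3))*92 = (-27 + (-5 + 24))*92 = (-27 + 19)*92 = -8*92 = -736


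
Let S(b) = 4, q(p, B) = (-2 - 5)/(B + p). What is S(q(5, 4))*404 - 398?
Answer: 1218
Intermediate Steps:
q(p, B) = -7/(B + p)
S(q(5, 4))*404 - 398 = 4*404 - 398 = 1616 - 398 = 1218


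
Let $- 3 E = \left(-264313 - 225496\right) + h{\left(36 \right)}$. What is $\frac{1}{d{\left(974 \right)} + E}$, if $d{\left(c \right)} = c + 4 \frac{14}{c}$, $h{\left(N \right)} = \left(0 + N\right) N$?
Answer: $\frac{1461}{239328929} \approx 6.1046 \cdot 10^{-6}$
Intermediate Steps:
$h{\left(N \right)} = N^{2}$ ($h{\left(N \right)} = N N = N^{2}$)
$d{\left(c \right)} = c + \frac{56}{c}$
$E = \frac{488513}{3}$ ($E = - \frac{\left(-264313 - 225496\right) + 36^{2}}{3} = - \frac{-489809 + 1296}{3} = \left(- \frac{1}{3}\right) \left(-488513\right) = \frac{488513}{3} \approx 1.6284 \cdot 10^{5}$)
$\frac{1}{d{\left(974 \right)} + E} = \frac{1}{\left(974 + \frac{56}{974}\right) + \frac{488513}{3}} = \frac{1}{\left(974 + 56 \cdot \frac{1}{974}\right) + \frac{488513}{3}} = \frac{1}{\left(974 + \frac{28}{487}\right) + \frac{488513}{3}} = \frac{1}{\frac{474366}{487} + \frac{488513}{3}} = \frac{1}{\frac{239328929}{1461}} = \frac{1461}{239328929}$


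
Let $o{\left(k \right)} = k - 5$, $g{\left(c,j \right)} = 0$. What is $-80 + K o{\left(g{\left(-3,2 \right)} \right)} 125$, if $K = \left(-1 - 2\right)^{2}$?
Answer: $-5705$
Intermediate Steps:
$o{\left(k \right)} = -5 + k$
$K = 9$ ($K = \left(-3\right)^{2} = 9$)
$-80 + K o{\left(g{\left(-3,2 \right)} \right)} 125 = -80 + 9 \left(-5 + 0\right) 125 = -80 + 9 \left(-5\right) 125 = -80 - 5625 = -5705$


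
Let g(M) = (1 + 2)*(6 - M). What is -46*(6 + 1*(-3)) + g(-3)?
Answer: -111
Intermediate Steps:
g(M) = 18 - 3*M (g(M) = 3*(6 - M) = 18 - 3*M)
-46*(6 + 1*(-3)) + g(-3) = -46*(6 + 1*(-3)) + (18 - 3*(-3)) = -46*(6 - 3) + (18 + 9) = -46*3 + 27 = -138 + 27 = -111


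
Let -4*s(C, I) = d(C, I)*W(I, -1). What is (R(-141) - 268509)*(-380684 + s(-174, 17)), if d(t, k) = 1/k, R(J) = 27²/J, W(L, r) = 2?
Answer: 81673025960331/799 ≈ 1.0222e+11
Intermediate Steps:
R(J) = 729/J
s(C, I) = -1/(2*I) (s(C, I) = -2/(4*I) = -1/(2*I))
(R(-141) - 268509)*(-380684 + s(-174, 17)) = (729/(-141) - 268509)*(-380684 - ½/17) = (729*(-1/141) - 268509)*(-380684 - ½*1/17) = (-243/47 - 268509)*(-380684 - 1/34) = -12620166/47*(-12943257/34) = 81673025960331/799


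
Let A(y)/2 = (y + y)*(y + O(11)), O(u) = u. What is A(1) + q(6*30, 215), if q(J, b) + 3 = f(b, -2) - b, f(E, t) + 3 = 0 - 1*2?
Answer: -175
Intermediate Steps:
f(E, t) = -5 (f(E, t) = -3 + (0 - 1*2) = -3 + (0 - 2) = -3 - 2 = -5)
q(J, b) = -8 - b (q(J, b) = -3 + (-5 - b) = -8 - b)
A(y) = 4*y*(11 + y) (A(y) = 2*((y + y)*(y + 11)) = 2*((2*y)*(11 + y)) = 2*(2*y*(11 + y)) = 4*y*(11 + y))
A(1) + q(6*30, 215) = 4*1*(11 + 1) + (-8 - 1*215) = 4*1*12 + (-8 - 215) = 48 - 223 = -175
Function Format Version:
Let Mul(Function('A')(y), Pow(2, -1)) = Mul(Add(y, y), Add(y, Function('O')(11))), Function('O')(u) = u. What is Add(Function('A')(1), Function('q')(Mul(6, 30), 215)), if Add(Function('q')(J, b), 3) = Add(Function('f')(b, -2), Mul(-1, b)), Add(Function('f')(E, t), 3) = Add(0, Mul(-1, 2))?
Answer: -175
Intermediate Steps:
Function('f')(E, t) = -5 (Function('f')(E, t) = Add(-3, Add(0, Mul(-1, 2))) = Add(-3, Add(0, -2)) = Add(-3, -2) = -5)
Function('q')(J, b) = Add(-8, Mul(-1, b)) (Function('q')(J, b) = Add(-3, Add(-5, Mul(-1, b))) = Add(-8, Mul(-1, b)))
Function('A')(y) = Mul(4, y, Add(11, y)) (Function('A')(y) = Mul(2, Mul(Add(y, y), Add(y, 11))) = Mul(2, Mul(Mul(2, y), Add(11, y))) = Mul(2, Mul(2, y, Add(11, y))) = Mul(4, y, Add(11, y)))
Add(Function('A')(1), Function('q')(Mul(6, 30), 215)) = Add(Mul(4, 1, Add(11, 1)), Add(-8, Mul(-1, 215))) = Add(Mul(4, 1, 12), Add(-8, -215)) = Add(48, -223) = -175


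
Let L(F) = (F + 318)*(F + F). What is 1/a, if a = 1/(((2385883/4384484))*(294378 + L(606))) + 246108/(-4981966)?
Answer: -4202628597844290537/207603446762028820 ≈ -20.244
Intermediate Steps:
L(F) = 2*F*(318 + F) (L(F) = (318 + F)*(2*F) = 2*F*(318 + F))
a = -207603446762028820/4202628597844290537 (a = 1/(((2385883/4384484))*(294378 + 2*606*(318 + 606))) + 246108/(-4981966) = 1/(((2385883*(1/4384484)))*(294378 + 2*606*924)) + 246108*(-1/4981966) = 1/((2385883/4384484)*(294378 + 1119888)) - 123054/2490983 = (4384484/2385883)/1414266 - 123054/2490983 = (4384484/2385883)*(1/1414266) - 123054/2490983 = 2192242/1687136603439 - 123054/2490983 = -207603446762028820/4202628597844290537 ≈ -0.049398)
1/a = 1/(-207603446762028820/4202628597844290537) = -4202628597844290537/207603446762028820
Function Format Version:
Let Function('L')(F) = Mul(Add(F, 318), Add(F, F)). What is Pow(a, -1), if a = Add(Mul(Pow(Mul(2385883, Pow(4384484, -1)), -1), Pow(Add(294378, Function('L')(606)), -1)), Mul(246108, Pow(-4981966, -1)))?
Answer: Rational(-4202628597844290537, 207603446762028820) ≈ -20.244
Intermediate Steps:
Function('L')(F) = Mul(2, F, Add(318, F)) (Function('L')(F) = Mul(Add(318, F), Mul(2, F)) = Mul(2, F, Add(318, F)))
a = Rational(-207603446762028820, 4202628597844290537) (a = Add(Mul(Pow(Mul(2385883, Pow(4384484, -1)), -1), Pow(Add(294378, Mul(2, 606, Add(318, 606))), -1)), Mul(246108, Pow(-4981966, -1))) = Add(Mul(Pow(Mul(2385883, Rational(1, 4384484)), -1), Pow(Add(294378, Mul(2, 606, 924)), -1)), Mul(246108, Rational(-1, 4981966))) = Add(Mul(Pow(Rational(2385883, 4384484), -1), Pow(Add(294378, 1119888), -1)), Rational(-123054, 2490983)) = Add(Mul(Rational(4384484, 2385883), Pow(1414266, -1)), Rational(-123054, 2490983)) = Add(Mul(Rational(4384484, 2385883), Rational(1, 1414266)), Rational(-123054, 2490983)) = Add(Rational(2192242, 1687136603439), Rational(-123054, 2490983)) = Rational(-207603446762028820, 4202628597844290537) ≈ -0.049398)
Pow(a, -1) = Pow(Rational(-207603446762028820, 4202628597844290537), -1) = Rational(-4202628597844290537, 207603446762028820)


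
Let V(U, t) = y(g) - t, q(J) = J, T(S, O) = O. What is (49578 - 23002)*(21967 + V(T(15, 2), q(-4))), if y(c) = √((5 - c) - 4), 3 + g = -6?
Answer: 583901296 + 26576*√10 ≈ 5.8399e+8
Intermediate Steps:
g = -9 (g = -3 - 6 = -9)
y(c) = √(1 - c)
V(U, t) = √10 - t (V(U, t) = √(1 - 1*(-9)) - t = √(1 + 9) - t = √10 - t)
(49578 - 23002)*(21967 + V(T(15, 2), q(-4))) = (49578 - 23002)*(21967 + (√10 - 1*(-4))) = 26576*(21967 + (√10 + 4)) = 26576*(21967 + (4 + √10)) = 26576*(21971 + √10) = 583901296 + 26576*√10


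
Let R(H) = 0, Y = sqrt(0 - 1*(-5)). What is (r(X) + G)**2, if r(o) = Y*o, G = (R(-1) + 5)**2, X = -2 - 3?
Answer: 750 - 250*sqrt(5) ≈ 190.98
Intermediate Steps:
Y = sqrt(5) (Y = sqrt(0 + 5) = sqrt(5) ≈ 2.2361)
X = -5
G = 25 (G = (0 + 5)**2 = 5**2 = 25)
r(o) = o*sqrt(5) (r(o) = sqrt(5)*o = o*sqrt(5))
(r(X) + G)**2 = (-5*sqrt(5) + 25)**2 = (25 - 5*sqrt(5))**2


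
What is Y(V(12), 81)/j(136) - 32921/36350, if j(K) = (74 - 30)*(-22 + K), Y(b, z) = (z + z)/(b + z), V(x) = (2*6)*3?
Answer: -178838189/197525900 ≈ -0.90539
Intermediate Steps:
V(x) = 36 (V(x) = 12*3 = 36)
Y(b, z) = 2*z/(b + z) (Y(b, z) = (2*z)/(b + z) = 2*z/(b + z))
j(K) = -968 + 44*K (j(K) = 44*(-22 + K) = -968 + 44*K)
Y(V(12), 81)/j(136) - 32921/36350 = (2*81/(36 + 81))/(-968 + 44*136) - 32921/36350 = (2*81/117)/(-968 + 5984) - 32921*1/36350 = (2*81*(1/117))/5016 - 32921/36350 = (18/13)*(1/5016) - 32921/36350 = 3/10868 - 32921/36350 = -178838189/197525900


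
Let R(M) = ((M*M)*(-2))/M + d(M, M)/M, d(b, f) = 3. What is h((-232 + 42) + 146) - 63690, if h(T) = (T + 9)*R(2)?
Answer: -127205/2 ≈ -63603.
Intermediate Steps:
R(M) = -2*M + 3/M (R(M) = ((M*M)*(-2))/M + 3/M = (M**2*(-2))/M + 3/M = (-2*M**2)/M + 3/M = -2*M + 3/M)
h(T) = -45/2 - 5*T/2 (h(T) = (T + 9)*(-2*2 + 3/2) = (9 + T)*(-4 + 3*(1/2)) = (9 + T)*(-4 + 3/2) = (9 + T)*(-5/2) = -45/2 - 5*T/2)
h((-232 + 42) + 146) - 63690 = (-45/2 - 5*((-232 + 42) + 146)/2) - 63690 = (-45/2 - 5*(-190 + 146)/2) - 63690 = (-45/2 - 5/2*(-44)) - 63690 = (-45/2 + 110) - 63690 = 175/2 - 63690 = -127205/2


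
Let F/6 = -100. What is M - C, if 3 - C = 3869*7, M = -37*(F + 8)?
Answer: 48984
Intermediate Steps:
F = -600 (F = 6*(-100) = -600)
M = 21904 (M = -37*(-600 + 8) = -37*(-592) = 21904)
C = -27080 (C = 3 - 3869*7 = 3 - 1*27083 = 3 - 27083 = -27080)
M - C = 21904 - 1*(-27080) = 21904 + 27080 = 48984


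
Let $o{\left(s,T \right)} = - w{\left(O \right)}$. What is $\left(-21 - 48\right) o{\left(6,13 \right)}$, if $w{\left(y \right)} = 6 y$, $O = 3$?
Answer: $1242$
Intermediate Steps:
$o{\left(s,T \right)} = -18$ ($o{\left(s,T \right)} = - 6 \cdot 3 = \left(-1\right) 18 = -18$)
$\left(-21 - 48\right) o{\left(6,13 \right)} = \left(-21 - 48\right) \left(-18\right) = \left(-69\right) \left(-18\right) = 1242$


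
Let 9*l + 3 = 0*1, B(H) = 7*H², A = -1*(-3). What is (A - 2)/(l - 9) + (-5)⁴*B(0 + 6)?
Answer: 4409997/28 ≈ 1.5750e+5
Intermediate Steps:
A = 3
l = -⅓ (l = -⅓ + (0*1)/9 = -⅓ + (⅑)*0 = -⅓ + 0 = -⅓ ≈ -0.33333)
(A - 2)/(l - 9) + (-5)⁴*B(0 + 6) = (3 - 2)/(-⅓ - 9) + (-5)⁴*(7*(0 + 6)²) = 1/(-28/3) + 625*(7*6²) = 1*(-3/28) + 625*(7*36) = -3/28 + 625*252 = -3/28 + 157500 = 4409997/28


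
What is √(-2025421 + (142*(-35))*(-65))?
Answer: I*√1702371 ≈ 1304.8*I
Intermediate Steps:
√(-2025421 + (142*(-35))*(-65)) = √(-2025421 - 4970*(-65)) = √(-2025421 + 323050) = √(-1702371) = I*√1702371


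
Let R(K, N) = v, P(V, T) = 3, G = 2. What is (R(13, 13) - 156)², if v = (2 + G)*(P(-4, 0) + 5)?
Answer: 15376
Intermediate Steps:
v = 32 (v = (2 + 2)*(3 + 5) = 4*8 = 32)
R(K, N) = 32
(R(13, 13) - 156)² = (32 - 156)² = (-124)² = 15376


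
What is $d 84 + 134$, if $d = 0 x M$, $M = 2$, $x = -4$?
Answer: $134$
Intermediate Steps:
$d = 0$ ($d = 0 \left(-4\right) 2 = 0 \cdot 2 = 0$)
$d 84 + 134 = 0 \cdot 84 + 134 = 0 + 134 = 134$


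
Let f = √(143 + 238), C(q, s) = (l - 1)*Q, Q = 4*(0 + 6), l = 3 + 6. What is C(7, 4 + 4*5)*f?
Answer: 192*√381 ≈ 3747.7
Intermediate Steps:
l = 9
Q = 24 (Q = 4*6 = 24)
C(q, s) = 192 (C(q, s) = (9 - 1)*24 = 8*24 = 192)
f = √381 ≈ 19.519
C(7, 4 + 4*5)*f = 192*√381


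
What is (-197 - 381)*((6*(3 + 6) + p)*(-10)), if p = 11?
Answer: 375700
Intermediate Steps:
(-197 - 381)*((6*(3 + 6) + p)*(-10)) = (-197 - 381)*((6*(3 + 6) + 11)*(-10)) = -578*(6*9 + 11)*(-10) = -578*(54 + 11)*(-10) = -37570*(-10) = -578*(-650) = 375700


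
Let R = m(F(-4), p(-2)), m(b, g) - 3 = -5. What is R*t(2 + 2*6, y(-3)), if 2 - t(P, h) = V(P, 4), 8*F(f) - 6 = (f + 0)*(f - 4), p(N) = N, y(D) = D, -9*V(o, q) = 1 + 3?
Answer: -44/9 ≈ -4.8889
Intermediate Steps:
V(o, q) = -4/9 (V(o, q) = -(1 + 3)/9 = -1/9*4 = -4/9)
F(f) = 3/4 + f*(-4 + f)/8 (F(f) = 3/4 + ((f + 0)*(f - 4))/8 = 3/4 + (f*(-4 + f))/8 = 3/4 + f*(-4 + f)/8)
t(P, h) = 22/9 (t(P, h) = 2 - 1*(-4/9) = 2 + 4/9 = 22/9)
m(b, g) = -2 (m(b, g) = 3 - 5 = -2)
R = -2
R*t(2 + 2*6, y(-3)) = -2*22/9 = -44/9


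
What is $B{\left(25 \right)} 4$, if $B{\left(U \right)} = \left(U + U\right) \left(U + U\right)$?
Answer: $10000$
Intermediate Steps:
$B{\left(U \right)} = 4 U^{2}$ ($B{\left(U \right)} = 2 U 2 U = 4 U^{2}$)
$B{\left(25 \right)} 4 = 4 \cdot 25^{2} \cdot 4 = 4 \cdot 625 \cdot 4 = 2500 \cdot 4 = 10000$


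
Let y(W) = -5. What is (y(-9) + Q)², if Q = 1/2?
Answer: 81/4 ≈ 20.250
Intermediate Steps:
Q = ½ ≈ 0.50000
(y(-9) + Q)² = (-5 + ½)² = (-9/2)² = 81/4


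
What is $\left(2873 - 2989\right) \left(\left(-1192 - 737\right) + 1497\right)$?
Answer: $50112$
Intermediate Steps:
$\left(2873 - 2989\right) \left(\left(-1192 - 737\right) + 1497\right) = - 116 \left(-1929 + 1497\right) = \left(-116\right) \left(-432\right) = 50112$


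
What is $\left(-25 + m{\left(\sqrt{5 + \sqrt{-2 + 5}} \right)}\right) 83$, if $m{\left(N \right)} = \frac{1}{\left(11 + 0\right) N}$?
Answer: $-2075 + \frac{83}{11 \sqrt{5 + \sqrt{3}}} \approx -2072.1$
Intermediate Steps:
$m{\left(N \right)} = \frac{1}{11 N}$
$\left(-25 + m{\left(\sqrt{5 + \sqrt{-2 + 5}} \right)}\right) 83 = \left(-25 + \frac{1}{11 \sqrt{5 + \sqrt{-2 + 5}}}\right) 83 = \left(-25 + \frac{1}{11 \sqrt{5 + \sqrt{3}}}\right) 83 = -2075 + \frac{83}{11 \sqrt{5 + \sqrt{3}}}$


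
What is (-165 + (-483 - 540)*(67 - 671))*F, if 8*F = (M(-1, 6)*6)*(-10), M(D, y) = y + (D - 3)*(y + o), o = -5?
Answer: -9265905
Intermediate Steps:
M(D, y) = y + (-5 + y)*(-3 + D) (M(D, y) = y + (D - 3)*(y - 5) = y + (-3 + D)*(-5 + y) = y + (-5 + y)*(-3 + D))
F = -15 (F = (((15 - 5*(-1) - 2*6 - 1*6)*6)*(-10))/8 = (((15 + 5 - 12 - 6)*6)*(-10))/8 = ((2*6)*(-10))/8 = (12*(-10))/8 = (1/8)*(-120) = -15)
(-165 + (-483 - 540)*(67 - 671))*F = (-165 + (-483 - 540)*(67 - 671))*(-15) = (-165 - 1023*(-604))*(-15) = (-165 + 617892)*(-15) = 617727*(-15) = -9265905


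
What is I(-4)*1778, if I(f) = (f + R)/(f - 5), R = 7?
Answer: -1778/3 ≈ -592.67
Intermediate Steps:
I(f) = (7 + f)/(-5 + f) (I(f) = (f + 7)/(f - 5) = (7 + f)/(-5 + f))
I(-4)*1778 = ((7 - 4)/(-5 - 4))*1778 = (3/(-9))*1778 = -1/9*3*1778 = -1/3*1778 = -1778/3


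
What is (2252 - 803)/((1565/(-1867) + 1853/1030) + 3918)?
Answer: 928813830/2512066927 ≈ 0.36974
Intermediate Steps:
(2252 - 803)/((1565/(-1867) + 1853/1030) + 3918) = 1449/((1565*(-1/1867) + 1853*(1/1030)) + 3918) = 1449/((-1565/1867 + 1853/1030) + 3918) = 1449/(1847601/1923010 + 3918) = 1449/(7536200781/1923010) = 1449*(1923010/7536200781) = 928813830/2512066927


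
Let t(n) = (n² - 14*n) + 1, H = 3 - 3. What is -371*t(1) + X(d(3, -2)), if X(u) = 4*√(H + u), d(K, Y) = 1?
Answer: 4456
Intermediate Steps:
H = 0
X(u) = 4*√u (X(u) = 4*√(0 + u) = 4*√u)
t(n) = 1 + n² - 14*n
-371*t(1) + X(d(3, -2)) = -371*(1 + 1² - 14*1) + 4*√1 = -371*(1 + 1 - 14) + 4*1 = -371*(-12) + 4 = 4452 + 4 = 4456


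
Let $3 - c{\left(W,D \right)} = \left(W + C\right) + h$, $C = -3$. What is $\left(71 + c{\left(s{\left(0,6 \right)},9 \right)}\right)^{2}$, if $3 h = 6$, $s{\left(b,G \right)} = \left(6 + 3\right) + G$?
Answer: $3600$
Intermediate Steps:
$s{\left(b,G \right)} = 9 + G$
$h = 2$ ($h = \frac{1}{3} \cdot 6 = 2$)
$c{\left(W,D \right)} = 4 - W$ ($c{\left(W,D \right)} = 3 - \left(\left(W - 3\right) + 2\right) = 3 - \left(\left(-3 + W\right) + 2\right) = 3 - \left(-1 + W\right) = 4 - W$)
$\left(71 + c{\left(s{\left(0,6 \right)},9 \right)}\right)^{2} = \left(71 + \left(4 - \left(9 + 6\right)\right)\right)^{2} = \left(71 + \left(4 - 15\right)\right)^{2} = \left(71 - 11\right)^{2} = 60^{2} = 3600$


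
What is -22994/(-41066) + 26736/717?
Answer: 185737879/4907387 ≈ 37.849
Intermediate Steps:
-22994/(-41066) + 26736/717 = -22994*(-1/41066) + 26736*(1/717) = 11497/20533 + 8912/239 = 185737879/4907387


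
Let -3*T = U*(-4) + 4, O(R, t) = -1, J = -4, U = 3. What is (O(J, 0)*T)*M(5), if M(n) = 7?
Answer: -56/3 ≈ -18.667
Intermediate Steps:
T = 8/3 (T = -(3*(-4) + 4)/3 = -(-12 + 4)/3 = -⅓*(-8) = 8/3 ≈ 2.6667)
(O(J, 0)*T)*M(5) = -1*8/3*7 = -8/3*7 = -56/3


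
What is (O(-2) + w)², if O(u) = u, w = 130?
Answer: 16384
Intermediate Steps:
(O(-2) + w)² = (-2 + 130)² = 128² = 16384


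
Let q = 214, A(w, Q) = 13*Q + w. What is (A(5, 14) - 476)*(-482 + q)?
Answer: 77452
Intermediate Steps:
A(w, Q) = w + 13*Q
(A(5, 14) - 476)*(-482 + q) = ((5 + 13*14) - 476)*(-482 + 214) = ((5 + 182) - 476)*(-268) = (187 - 476)*(-268) = -289*(-268) = 77452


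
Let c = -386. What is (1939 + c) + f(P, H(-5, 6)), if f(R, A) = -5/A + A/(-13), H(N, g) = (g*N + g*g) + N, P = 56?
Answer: 20123/13 ≈ 1547.9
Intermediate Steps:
H(N, g) = N + g**2 + N*g (H(N, g) = (N*g + g**2) + N = (g**2 + N*g) + N = N + g**2 + N*g)
f(R, A) = -5/A - A/13 (f(R, A) = -5/A + A*(-1/13) = -5/A - A/13)
(1939 + c) + f(P, H(-5, 6)) = (1939 - 386) + (-5/(-5 + 6**2 - 5*6) - (-5 + 6**2 - 5*6)/13) = 1553 + (-5/(-5 + 36 - 30) - (-5 + 36 - 30)/13) = 1553 + (-5/1 - 1/13*1) = 1553 + (-5*1 - 1/13) = 1553 + (-5 - 1/13) = 1553 - 66/13 = 20123/13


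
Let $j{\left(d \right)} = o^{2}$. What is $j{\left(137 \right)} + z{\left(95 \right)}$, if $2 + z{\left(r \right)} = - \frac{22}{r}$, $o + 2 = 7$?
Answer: $\frac{2163}{95} \approx 22.768$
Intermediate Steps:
$o = 5$ ($o = -2 + 7 = 5$)
$z{\left(r \right)} = -2 - \frac{22}{r}$
$j{\left(d \right)} = 25$ ($j{\left(d \right)} = 5^{2} = 25$)
$j{\left(137 \right)} + z{\left(95 \right)} = 25 - \left(2 + \frac{22}{95}\right) = 25 - \frac{212}{95} = \frac{2163}{95}$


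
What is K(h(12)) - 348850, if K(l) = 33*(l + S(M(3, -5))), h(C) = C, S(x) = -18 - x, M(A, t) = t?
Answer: -348883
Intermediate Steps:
K(l) = -429 + 33*l (K(l) = 33*(l + (-18 - 1*(-5))) = 33*(l + (-18 + 5)) = 33*(l - 13) = 33*(-13 + l) = -429 + 33*l)
K(h(12)) - 348850 = (-429 + 33*12) - 348850 = (-429 + 396) - 348850 = -33 - 348850 = -348883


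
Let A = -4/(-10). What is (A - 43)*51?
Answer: -10863/5 ≈ -2172.6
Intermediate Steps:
A = 2/5 (A = -4*(-1/10) = 2/5 ≈ 0.40000)
(A - 43)*51 = (2/5 - 43)*51 = -213/5*51 = -10863/5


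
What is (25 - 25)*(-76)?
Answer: 0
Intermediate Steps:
(25 - 25)*(-76) = 0*(-76) = 0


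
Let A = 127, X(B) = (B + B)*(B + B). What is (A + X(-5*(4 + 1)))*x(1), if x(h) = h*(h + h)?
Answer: 5254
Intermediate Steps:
x(h) = 2*h**2 (x(h) = h*(2*h) = 2*h**2)
X(B) = 4*B**2 (X(B) = (2*B)*(2*B) = 4*B**2)
(A + X(-5*(4 + 1)))*x(1) = (127 + 4*(-5*(4 + 1))**2)*(2*1**2) = (127 + 4*(-5*5)**2)*(2*1) = (127 + 4*(-25)**2)*2 = (127 + 4*625)*2 = (127 + 2500)*2 = 2627*2 = 5254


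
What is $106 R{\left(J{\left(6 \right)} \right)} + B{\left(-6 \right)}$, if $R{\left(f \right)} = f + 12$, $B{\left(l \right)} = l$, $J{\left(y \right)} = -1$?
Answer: $1160$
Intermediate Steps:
$R{\left(f \right)} = 12 + f$
$106 R{\left(J{\left(6 \right)} \right)} + B{\left(-6 \right)} = 106 \left(12 - 1\right) - 6 = 106 \cdot 11 - 6 = 1166 - 6 = 1160$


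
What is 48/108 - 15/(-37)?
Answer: 283/333 ≈ 0.84985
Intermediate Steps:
48/108 - 15/(-37) = 48*(1/108) - 15*(-1/37) = 4/9 + 15/37 = 283/333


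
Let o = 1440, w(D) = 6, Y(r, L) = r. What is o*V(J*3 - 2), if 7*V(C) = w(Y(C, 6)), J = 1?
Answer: 8640/7 ≈ 1234.3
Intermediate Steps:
V(C) = 6/7 (V(C) = (1/7)*6 = 6/7)
o*V(J*3 - 2) = 1440*(6/7) = 8640/7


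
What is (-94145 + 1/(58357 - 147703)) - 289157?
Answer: -34246500493/89346 ≈ -3.8330e+5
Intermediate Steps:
(-94145 + 1/(58357 - 147703)) - 289157 = (-94145 + 1/(-89346)) - 289157 = (-94145 - 1/89346) - 289157 = -8411479171/89346 - 289157 = -34246500493/89346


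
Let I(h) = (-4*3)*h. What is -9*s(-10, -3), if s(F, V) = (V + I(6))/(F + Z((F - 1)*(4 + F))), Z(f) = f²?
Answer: 675/4346 ≈ 0.15532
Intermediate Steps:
I(h) = -12*h
s(F, V) = (-72 + V)/(F + (-1 + F)²*(4 + F)²) (s(F, V) = (V - 12*6)/(F + ((F - 1)*(4 + F))²) = (V - 72)/(F + ((-1 + F)*(4 + F))²) = (-72 + V)/(F + (-1 + F)²*(4 + F)²))
-9*s(-10, -3) = -9*(-72 - 3)/(-10 + (-4 + (-10)² + 3*(-10))²) = -9*(-75)/(-10 + (-4 + 100 - 30)²) = -9*(-75)/(-10 + 66²) = -9*(-75)/(-10 + 4356) = -9*(-75)/4346 = -9*(-75/4346) = 675/4346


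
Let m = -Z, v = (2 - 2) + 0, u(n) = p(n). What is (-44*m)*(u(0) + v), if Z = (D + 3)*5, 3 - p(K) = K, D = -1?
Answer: 1320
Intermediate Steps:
p(K) = 3 - K
u(n) = 3 - n
Z = 10 (Z = (-1 + 3)*5 = 2*5 = 10)
v = 0 (v = 0 + 0 = 0)
m = -10 (m = -1*10 = -10)
(-44*m)*(u(0) + v) = (-44*(-10))*((3 - 1*0) + 0) = 440*((3 + 0) + 0) = 440*(3 + 0) = 440*3 = 1320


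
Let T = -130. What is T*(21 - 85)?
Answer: 8320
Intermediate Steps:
T*(21 - 85) = -130*(21 - 85) = -130*(-64) = 8320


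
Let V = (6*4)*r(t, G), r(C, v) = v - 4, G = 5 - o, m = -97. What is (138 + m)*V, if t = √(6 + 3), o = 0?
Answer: 984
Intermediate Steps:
G = 5 (G = 5 - 1*0 = 5 + 0 = 5)
t = 3 (t = √9 = 3)
r(C, v) = -4 + v
V = 24 (V = (6*4)*(-4 + 5) = 24*1 = 24)
(138 + m)*V = (138 - 97)*24 = 41*24 = 984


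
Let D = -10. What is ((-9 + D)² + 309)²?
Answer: 448900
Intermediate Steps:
((-9 + D)² + 309)² = ((-9 - 10)² + 309)² = ((-19)² + 309)² = (361 + 309)² = 670² = 448900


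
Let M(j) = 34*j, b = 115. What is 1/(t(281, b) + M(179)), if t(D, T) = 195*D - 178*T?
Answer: 1/40411 ≈ 2.4746e-5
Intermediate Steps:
t(D, T) = -178*T + 195*D
1/(t(281, b) + M(179)) = 1/((-178*115 + 195*281) + 34*179) = 1/((-20470 + 54795) + 6086) = 1/(34325 + 6086) = 1/40411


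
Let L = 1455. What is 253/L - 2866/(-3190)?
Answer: 99542/92829 ≈ 1.0723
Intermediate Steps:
253/L - 2866/(-3190) = 253/1455 - 2866/(-3190) = 253*(1/1455) - 2866*(-1/3190) = 253/1455 + 1433/1595 = 99542/92829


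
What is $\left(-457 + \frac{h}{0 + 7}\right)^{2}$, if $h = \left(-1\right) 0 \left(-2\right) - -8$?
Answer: $\frac{10182481}{49} \approx 2.0781 \cdot 10^{5}$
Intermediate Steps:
$h = 8$ ($h = 0 \left(-2\right) + 8 = 0 + 8 = 8$)
$\left(-457 + \frac{h}{0 + 7}\right)^{2} = \left(-457 + \frac{8}{0 + 7}\right)^{2} = \left(-457 + \frac{8}{7}\right)^{2} = \left(- \frac{3191}{7}\right)^{2} = \frac{10182481}{49}$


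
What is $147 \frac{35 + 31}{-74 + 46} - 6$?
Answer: $- \frac{705}{2} \approx -352.5$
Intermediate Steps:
$147 \frac{35 + 31}{-74 + 46} - 6 = 147 \frac{66}{-28} - 6 = 147 \cdot 66 \left(- \frac{1}{28}\right) - 6 = 147 \left(- \frac{33}{14}\right) - 6 = - \frac{693}{2} - 6 = - \frac{705}{2}$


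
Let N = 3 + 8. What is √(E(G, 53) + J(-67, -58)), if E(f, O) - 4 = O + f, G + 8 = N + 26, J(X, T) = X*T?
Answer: 2*√993 ≈ 63.024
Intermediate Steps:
N = 11
J(X, T) = T*X
G = 29 (G = -8 + (11 + 26) = -8 + 37 = 29)
E(f, O) = 4 + O + f (E(f, O) = 4 + (O + f) = 4 + O + f)
√(E(G, 53) + J(-67, -58)) = √((4 + 53 + 29) - 58*(-67)) = √(86 + 3886) = √3972 = 2*√993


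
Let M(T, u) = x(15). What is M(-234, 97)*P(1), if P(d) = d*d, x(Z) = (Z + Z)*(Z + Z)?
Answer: 900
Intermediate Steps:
x(Z) = 4*Z² (x(Z) = (2*Z)*(2*Z) = 4*Z²)
M(T, u) = 900 (M(T, u) = 4*15² = 4*225 = 900)
P(d) = d²
M(-234, 97)*P(1) = 900*1² = 900*1 = 900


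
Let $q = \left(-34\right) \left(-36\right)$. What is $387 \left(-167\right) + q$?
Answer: $-63405$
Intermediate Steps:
$q = 1224$
$387 \left(-167\right) + q = 387 \left(-167\right) + 1224 = -64629 + 1224 = -63405$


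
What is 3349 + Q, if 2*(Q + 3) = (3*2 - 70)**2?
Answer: 5394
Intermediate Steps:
Q = 2045 (Q = -3 + (3*2 - 70)**2/2 = -3 + (6 - 70)**2/2 = -3 + (1/2)*(-64)**2 = -3 + (1/2)*4096 = -3 + 2048 = 2045)
3349 + Q = 3349 + 2045 = 5394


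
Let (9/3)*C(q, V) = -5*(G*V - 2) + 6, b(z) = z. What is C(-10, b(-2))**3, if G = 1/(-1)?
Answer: 8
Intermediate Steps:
G = -1
C(q, V) = 16/3 + 5*V/3 (C(q, V) = (-5*(-V - 2) + 6)/3 = (-5*(-2 - V) + 6)/3 = ((10 + 5*V) + 6)/3 = (16 + 5*V)/3 = 16/3 + 5*V/3)
C(-10, b(-2))**3 = (16/3 + (5/3)*(-2))**3 = (16/3 - 10/3)**3 = 2**3 = 8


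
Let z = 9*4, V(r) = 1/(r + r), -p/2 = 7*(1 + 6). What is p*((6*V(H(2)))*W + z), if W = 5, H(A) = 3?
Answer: -4018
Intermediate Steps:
p = -98 (p = -14*(1 + 6) = -14*7 = -2*49 = -98)
V(r) = 1/(2*r)
z = 36
p*((6*V(H(2)))*W + z) = -98*((6*((½)/3))*5 + 36) = -98*((6*((½)*(⅓)))*5 + 36) = -98*((6*(⅙))*5 + 36) = -98*(1*5 + 36) = -98*(5 + 36) = -98*41 = -4018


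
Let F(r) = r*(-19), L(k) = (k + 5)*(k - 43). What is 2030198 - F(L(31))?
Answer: 2021990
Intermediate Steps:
L(k) = (-43 + k)*(5 + k) (L(k) = (5 + k)*(-43 + k) = (-43 + k)*(5 + k))
F(r) = -19*r
2030198 - F(L(31)) = 2030198 - (-19)*(-215 + 31² - 38*31) = 2030198 - (-19)*(-215 + 961 - 1178) = 2030198 - (-19)*(-432) = 2030198 - 1*8208 = 2030198 - 8208 = 2021990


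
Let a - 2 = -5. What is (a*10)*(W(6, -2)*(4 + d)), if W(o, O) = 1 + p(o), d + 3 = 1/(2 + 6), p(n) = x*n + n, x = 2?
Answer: -2565/4 ≈ -641.25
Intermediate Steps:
a = -3 (a = 2 - 5 = -3)
p(n) = 3*n (p(n) = 2*n + n = 3*n)
d = -23/8 (d = -3 + 1/(2 + 6) = -3 + 1/8 = -3 + ⅛ = -23/8 ≈ -2.8750)
W(o, O) = 1 + 3*o
(a*10)*(W(6, -2)*(4 + d)) = (-3*10)*((1 + 3*6)*(4 - 23/8)) = -30*(1 + 18)*9/8 = -570*9/8 = -30*171/8 = -2565/4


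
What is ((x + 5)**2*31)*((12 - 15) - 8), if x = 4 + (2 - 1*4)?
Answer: -16709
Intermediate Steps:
x = 2 (x = 4 + (2 - 4) = 4 - 2 = 2)
((x + 5)**2*31)*((12 - 15) - 8) = ((2 + 5)**2*31)*((12 - 15) - 8) = (7**2*31)*(-3 - 8) = (49*31)*(-11) = 1519*(-11) = -16709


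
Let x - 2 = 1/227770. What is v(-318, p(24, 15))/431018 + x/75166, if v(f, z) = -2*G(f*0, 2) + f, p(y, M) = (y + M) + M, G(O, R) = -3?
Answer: -367519163793/527090675178340 ≈ -0.00069726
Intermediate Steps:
x = 455541/227770 (x = 2 + 1/227770 = 455541/227770 ≈ 2.0000)
p(y, M) = y + 2*M (p(y, M) = (M + y) + M = y + 2*M)
v(f, z) = 6 + f (v(f, z) = -2*(-3) + f = 6 + f)
v(-318, p(24, 15))/431018 + x/75166 = (6 - 318)/431018 + (455541/227770)/75166 = -312*1/431018 + (455541/227770)*(1/75166) = -156/215509 + 455541/17120559820 = -367519163793/527090675178340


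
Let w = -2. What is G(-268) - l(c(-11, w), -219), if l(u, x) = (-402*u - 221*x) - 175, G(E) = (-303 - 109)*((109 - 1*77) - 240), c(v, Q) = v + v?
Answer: 28628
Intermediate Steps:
c(v, Q) = 2*v
G(E) = 85696 (G(E) = -412*((109 - 77) - 240) = -412*(32 - 240) = -412*(-208) = 85696)
l(u, x) = -175 - 402*u - 221*x
G(-268) - l(c(-11, w), -219) = 85696 - (-175 - 804*(-11) - 221*(-219)) = 85696 - (-175 - 402*(-22) + 48399) = 85696 - (-175 + 8844 + 48399) = 85696 - 1*57068 = 85696 - 57068 = 28628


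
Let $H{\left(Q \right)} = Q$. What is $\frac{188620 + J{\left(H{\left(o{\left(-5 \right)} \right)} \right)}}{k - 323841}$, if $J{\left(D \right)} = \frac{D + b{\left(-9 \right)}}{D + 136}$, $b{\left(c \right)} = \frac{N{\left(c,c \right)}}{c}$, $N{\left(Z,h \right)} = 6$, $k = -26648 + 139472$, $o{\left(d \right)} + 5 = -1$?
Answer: $- \frac{7356178}{8229663} \approx -0.89386$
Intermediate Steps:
$o{\left(d \right)} = -6$ ($o{\left(d \right)} = -5 - 1 = -6$)
$k = 112824$
$b{\left(c \right)} = \frac{6}{c}$
$J{\left(D \right)} = \frac{- \frac{2}{3} + D}{136 + D}$ ($J{\left(D \right)} = \frac{D + \frac{6}{-9}}{D + 136} = \frac{D + 6 \left(- \frac{1}{9}\right)}{136 + D} = \frac{D - \frac{2}{3}}{136 + D} = \frac{- \frac{2}{3} + D}{136 + D}$)
$\frac{188620 + J{\left(H{\left(o{\left(-5 \right)} \right)} \right)}}{k - 323841} = \frac{188620 + \frac{- \frac{2}{3} - 6}{136 - 6}}{112824 - 323841} = \frac{188620 + \frac{1}{130} \left(- \frac{20}{3}\right)}{-211017} = \left(188620 + \frac{1}{130} \left(- \frac{20}{3}\right)\right) \left(- \frac{1}{211017}\right) = \left(188620 - \frac{2}{39}\right) \left(- \frac{1}{211017}\right) = \frac{7356178}{39} \left(- \frac{1}{211017}\right) = - \frac{7356178}{8229663}$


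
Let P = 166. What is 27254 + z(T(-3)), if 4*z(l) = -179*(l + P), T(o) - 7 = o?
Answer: 39293/2 ≈ 19647.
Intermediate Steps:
T(o) = 7 + o
z(l) = -14857/2 - 179*l/4 (z(l) = (-179*(l + 166))/4 = (-179*(166 + l))/4 = (-29714 - 179*l)/4 = -14857/2 - 179*l/4)
27254 + z(T(-3)) = 27254 + (-14857/2 - 179*(7 - 3)/4) = 27254 + (-14857/2 - 179/4*4) = 27254 + (-14857/2 - 179) = 27254 - 15215/2 = 39293/2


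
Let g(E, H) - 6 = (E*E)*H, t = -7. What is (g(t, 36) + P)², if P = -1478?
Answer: 85264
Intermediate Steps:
g(E, H) = 6 + H*E² (g(E, H) = 6 + (E*E)*H = 6 + E²*H = 6 + H*E²)
(g(t, 36) + P)² = ((6 + 36*(-7)²) - 1478)² = ((6 + 36*49) - 1478)² = ((6 + 1764) - 1478)² = (1770 - 1478)² = 292² = 85264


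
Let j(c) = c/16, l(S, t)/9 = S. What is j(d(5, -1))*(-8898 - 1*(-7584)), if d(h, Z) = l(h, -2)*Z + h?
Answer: 3285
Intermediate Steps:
l(S, t) = 9*S
d(h, Z) = h + 9*Z*h (d(h, Z) = (9*h)*Z + h = 9*Z*h + h = h + 9*Z*h)
j(c) = c/16 (j(c) = c*(1/16) = c/16)
j(d(5, -1))*(-8898 - 1*(-7584)) = ((5*(1 + 9*(-1)))/16)*(-8898 - 1*(-7584)) = ((5*(1 - 9))/16)*(-8898 + 7584) = ((5*(-8))/16)*(-1314) = ((1/16)*(-40))*(-1314) = -5/2*(-1314) = 3285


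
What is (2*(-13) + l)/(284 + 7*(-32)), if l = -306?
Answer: -83/15 ≈ -5.5333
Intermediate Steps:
(2*(-13) + l)/(284 + 7*(-32)) = (2*(-13) - 306)/(284 + 7*(-32)) = (-26 - 306)/(284 - 224) = -332/60 = -332*1/60 = -83/15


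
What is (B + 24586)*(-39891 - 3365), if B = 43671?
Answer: -2952524792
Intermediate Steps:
(B + 24586)*(-39891 - 3365) = (43671 + 24586)*(-39891 - 3365) = 68257*(-43256) = -2952524792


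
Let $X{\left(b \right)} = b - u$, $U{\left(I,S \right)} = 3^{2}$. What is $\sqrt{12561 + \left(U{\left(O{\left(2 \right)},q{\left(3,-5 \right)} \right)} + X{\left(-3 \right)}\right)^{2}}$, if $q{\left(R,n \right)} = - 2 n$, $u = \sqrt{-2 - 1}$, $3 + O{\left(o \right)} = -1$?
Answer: $\sqrt{12594 - 12 i \sqrt{3}} \approx 112.22 - 0.0926 i$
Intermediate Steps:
$O{\left(o \right)} = -4$ ($O{\left(o \right)} = -3 - 1 = -4$)
$u = i \sqrt{3}$ ($u = \sqrt{-3} = i \sqrt{3} \approx 1.732 i$)
$U{\left(I,S \right)} = 9$
$X{\left(b \right)} = b - i \sqrt{3}$
$\sqrt{12561 + \left(U{\left(O{\left(2 \right)},q{\left(3,-5 \right)} \right)} + X{\left(-3 \right)}\right)^{2}} = \sqrt{12561 + \left(9 - \left(3 + i \sqrt{3}\right)\right)^{2}} = \sqrt{12561 + \left(6 - i \sqrt{3}\right)^{2}}$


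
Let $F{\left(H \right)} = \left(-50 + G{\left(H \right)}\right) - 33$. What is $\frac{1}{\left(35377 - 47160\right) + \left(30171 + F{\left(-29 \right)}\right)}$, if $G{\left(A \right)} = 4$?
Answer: $\frac{1}{18309} \approx 5.4618 \cdot 10^{-5}$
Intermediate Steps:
$F{\left(H \right)} = -79$ ($F{\left(H \right)} = \left(-50 + 4\right) - 33 = -46 - 33 = -79$)
$\frac{1}{\left(35377 - 47160\right) + \left(30171 + F{\left(-29 \right)}\right)} = \frac{1}{\left(35377 - 47160\right) + \left(30171 - 79\right)} = \frac{1}{-11783 + 30092} = \frac{1}{18309}$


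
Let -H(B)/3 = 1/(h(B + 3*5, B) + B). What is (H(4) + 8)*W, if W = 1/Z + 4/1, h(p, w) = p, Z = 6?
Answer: 4525/138 ≈ 32.790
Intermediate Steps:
H(B) = -3/(15 + 2*B) (H(B) = -3/((B + 3*5) + B) = -3/((B + 15) + B) = -3/((15 + B) + B) = -3/(15 + 2*B))
W = 25/6 (W = 1/6 + 4/1 = 1*(1/6) + 4*1 = 1/6 + 4 = 25/6 ≈ 4.1667)
(H(4) + 8)*W = (-3/(15 + 2*4) + 8)*(25/6) = (-3/(15 + 8) + 8)*(25/6) = (-3/23 + 8)*(25/6) = (181/23)*(25/6) = 4525/138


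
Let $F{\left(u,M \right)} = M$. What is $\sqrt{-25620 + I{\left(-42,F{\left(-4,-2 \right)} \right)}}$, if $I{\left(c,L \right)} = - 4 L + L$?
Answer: $3 i \sqrt{2846} \approx 160.04 i$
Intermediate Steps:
$I{\left(c,L \right)} = - 3 L$
$\sqrt{-25620 + I{\left(-42,F{\left(-4,-2 \right)} \right)}} = \sqrt{-25620 - -6} = \sqrt{-25620 + 6} = \sqrt{-25614} = 3 i \sqrt{2846}$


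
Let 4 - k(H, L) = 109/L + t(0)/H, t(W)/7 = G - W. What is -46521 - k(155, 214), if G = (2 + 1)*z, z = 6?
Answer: -1543190391/33170 ≈ -46524.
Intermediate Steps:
G = 18 (G = (2 + 1)*6 = 3*6 = 18)
t(W) = 126 - 7*W (t(W) = 7*(18 - W) = 126 - 7*W)
k(H, L) = 4 - 126/H - 109/L (k(H, L) = 4 - (109/L + (126 - 7*0)/H) = 4 - (109/L + (126 + 0)/H) = 4 - (109/L + 126/H) = 4 + (-126/H - 109/L) = 4 - 126/H - 109/L)
-46521 - k(155, 214) = -46521 - (4 - 126/155 - 109/214) = -46521 - 1*88821/33170 = -46521 - 88821/33170 = -1543190391/33170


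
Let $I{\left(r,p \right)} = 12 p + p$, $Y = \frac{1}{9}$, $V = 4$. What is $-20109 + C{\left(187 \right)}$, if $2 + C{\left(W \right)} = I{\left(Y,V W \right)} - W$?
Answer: $-10574$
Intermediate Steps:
$Y = \frac{1}{9} \approx 0.11111$
$I{\left(r,p \right)} = 13 p$
$C{\left(W \right)} = -2 + 51 W$ ($C{\left(W \right)} = -2 - \left(W - 52 W\right) = -2 + \left(52 W - W\right) = -2 + 51 W$)
$-20109 + C{\left(187 \right)} = -20109 + \left(-2 + 51 \cdot 187\right) = -20109 + \left(-2 + 9537\right) = -20109 + 9535 = -10574$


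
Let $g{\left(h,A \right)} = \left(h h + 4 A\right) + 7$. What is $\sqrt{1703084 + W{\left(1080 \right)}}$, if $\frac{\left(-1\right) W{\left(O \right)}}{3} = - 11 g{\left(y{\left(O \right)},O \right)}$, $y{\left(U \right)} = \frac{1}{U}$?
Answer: $\frac{\sqrt{2153028600033}}{1080} \approx 1358.6$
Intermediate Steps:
$g{\left(h,A \right)} = 7 + h^{2} + 4 A$ ($g{\left(h,A \right)} = \left(h^{2} + 4 A\right) + 7 = 7 + h^{2} + 4 A$)
$W{\left(O \right)} = 231 + \frac{33}{O^{2}} + 132 O$ ($W{\left(O \right)} = - 3 \left(- 11 \left(7 + \left(\frac{1}{O}\right)^{2} + 4 O\right)\right) = - 3 \left(- 11 \left(7 + \frac{1}{O^{2}} + 4 O\right)\right) = - 3 \left(-77 - 44 O - \frac{11}{O^{2}}\right) = 231 + \frac{33}{O^{2}} + 132 O$)
$\sqrt{1703084 + W{\left(1080 \right)}} = \sqrt{1703084 + \left(231 + \frac{33}{1166400} + 132 \cdot 1080\right)} = \sqrt{1703084 + \left(231 + 33 \cdot \frac{1}{1166400} + 142560\right)} = \sqrt{1703084 + \left(231 + \frac{11}{388800} + 142560\right)} = \sqrt{1703084 + \frac{55517140811}{388800}} = \sqrt{\frac{717676200011}{388800}} = \frac{\sqrt{2153028600033}}{1080}$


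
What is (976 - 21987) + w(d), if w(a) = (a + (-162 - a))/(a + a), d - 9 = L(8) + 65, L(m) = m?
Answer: -1722983/82 ≈ -21012.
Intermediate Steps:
d = 82 (d = 9 + (8 + 65) = 9 + 73 = 82)
w(a) = -81/a (w(a) = -162*1/(2*a) = -81/a)
(976 - 21987) + w(d) = (976 - 21987) - 81/82 = -21011 - 81*1/82 = -21011 - 81/82 = -1722983/82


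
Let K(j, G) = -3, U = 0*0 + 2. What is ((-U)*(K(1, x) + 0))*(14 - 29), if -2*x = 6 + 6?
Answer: -90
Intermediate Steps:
U = 2 (U = 0 + 2 = 2)
x = -6 (x = -(6 + 6)/2 = -1/2*12 = -6)
((-U)*(K(1, x) + 0))*(14 - 29) = ((-1*2)*(-3 + 0))*(14 - 29) = -2*(-3)*(-15) = 6*(-15) = -90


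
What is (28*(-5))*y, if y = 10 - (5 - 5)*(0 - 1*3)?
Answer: -1400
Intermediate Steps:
y = 10 (y = 10 - 0*(0 - 3) = 10 - 0*(-3) = 10 - 1*0 = 10 + 0 = 10)
(28*(-5))*y = (28*(-5))*10 = -140*10 = -1400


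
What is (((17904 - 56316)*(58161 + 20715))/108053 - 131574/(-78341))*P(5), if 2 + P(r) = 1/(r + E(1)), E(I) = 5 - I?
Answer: 122267174788930/2308630929 ≈ 52961.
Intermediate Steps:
P(r) = -2 + 1/(4 + r) (P(r) = -2 + 1/(r + (5 - 1*1)) = -2 + 1/(r + (5 - 1)) = -2 + 1/(r + 4) = -2 + 1/(4 + r))
(((17904 - 56316)*(58161 + 20715))/108053 - 131574/(-78341))*P(5) = (((17904 - 56316)*(58161 + 20715))/108053 - 131574/(-78341))*((-7 - 2*5)/(4 + 5)) = (-38412*78876*(1/108053) - 131574*(-1/78341))*((-7 - 10)/9) = (-3029784912*1/108053 + 131574/78341)*((1/9)*(-17)) = (-275434992/9823 + 131574/78341)*(-17/9) = -21576560256870/769543643*(-17/9) = 122267174788930/2308630929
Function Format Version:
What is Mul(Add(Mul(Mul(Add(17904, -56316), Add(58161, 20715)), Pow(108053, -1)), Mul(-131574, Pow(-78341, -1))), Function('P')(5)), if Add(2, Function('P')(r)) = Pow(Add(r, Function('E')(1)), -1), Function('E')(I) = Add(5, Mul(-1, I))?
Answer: Rational(122267174788930, 2308630929) ≈ 52961.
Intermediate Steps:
Function('P')(r) = Add(-2, Pow(Add(4, r), -1)) (Function('P')(r) = Add(-2, Pow(Add(r, Add(5, Mul(-1, 1))), -1)) = Add(-2, Pow(Add(r, Add(5, -1)), -1)) = Add(-2, Pow(Add(r, 4), -1)) = Add(-2, Pow(Add(4, r), -1)))
Mul(Add(Mul(Mul(Add(17904, -56316), Add(58161, 20715)), Pow(108053, -1)), Mul(-131574, Pow(-78341, -1))), Function('P')(5)) = Mul(Add(Mul(Mul(Add(17904, -56316), Add(58161, 20715)), Pow(108053, -1)), Mul(-131574, Pow(-78341, -1))), Mul(Pow(Add(4, 5), -1), Add(-7, Mul(-2, 5)))) = Mul(Add(Mul(Mul(-38412, 78876), Rational(1, 108053)), Mul(-131574, Rational(-1, 78341))), Mul(Pow(9, -1), Add(-7, -10))) = Mul(Add(Mul(-3029784912, Rational(1, 108053)), Rational(131574, 78341)), Mul(Rational(1, 9), -17)) = Mul(Add(Rational(-275434992, 9823), Rational(131574, 78341)), Rational(-17, 9)) = Mul(Rational(-21576560256870, 769543643), Rational(-17, 9)) = Rational(122267174788930, 2308630929)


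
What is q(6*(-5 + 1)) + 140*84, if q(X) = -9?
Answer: 11751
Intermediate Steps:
q(6*(-5 + 1)) + 140*84 = -9 + 140*84 = -9 + 11760 = 11751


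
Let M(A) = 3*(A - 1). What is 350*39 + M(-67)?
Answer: 13446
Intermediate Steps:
M(A) = -3 + 3*A (M(A) = 3*(-1 + A) = -3 + 3*A)
350*39 + M(-67) = 350*39 + (-3 + 3*(-67)) = 13650 + (-3 - 201) = 13650 - 204 = 13446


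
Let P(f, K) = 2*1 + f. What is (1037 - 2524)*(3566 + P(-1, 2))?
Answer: -5304129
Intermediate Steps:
P(f, K) = 2 + f
(1037 - 2524)*(3566 + P(-1, 2)) = (1037 - 2524)*(3566 + (2 - 1)) = -1487*(3566 + 1) = -1487*3567 = -5304129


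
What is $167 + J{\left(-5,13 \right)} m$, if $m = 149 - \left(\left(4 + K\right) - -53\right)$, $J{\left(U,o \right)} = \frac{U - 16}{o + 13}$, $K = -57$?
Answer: $\frac{1213}{26} \approx 46.654$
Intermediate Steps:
$J{\left(U,o \right)} = \frac{-16 + U}{13 + o}$
$m = 149$ ($m = 149 - \left(\left(4 - 57\right) - -53\right) = 149 - \left(-53 + 53\right) = 149 - 0 = 149 + 0 = 149$)
$167 + J{\left(-5,13 \right)} m = 167 + \frac{-16 - 5}{13 + 13} \cdot 149 = 167 + \frac{1}{26} \left(-21\right) 149 = 167 - \frac{3129}{26} = \frac{1213}{26}$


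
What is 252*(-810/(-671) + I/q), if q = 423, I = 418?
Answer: 17447024/31537 ≈ 553.22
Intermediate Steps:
252*(-810/(-671) + I/q) = 252*(-810/(-671) + 418/423) = 252*(-810*(-1/671) + 418*(1/423)) = 252*(810/671 + 418/423) = 252*(623108/283833) = 17447024/31537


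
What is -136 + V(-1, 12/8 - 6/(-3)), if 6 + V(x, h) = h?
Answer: -277/2 ≈ -138.50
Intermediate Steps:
V(x, h) = -6 + h
-136 + V(-1, 12/8 - 6/(-3)) = -136 + (-6 + (12/8 - 6/(-3))) = -136 + (-6 + (12*(⅛) - 6*(-⅓))) = -136 + (-6 + (3/2 + 2)) = -136 + (-6 + 7/2) = -136 - 5/2 = -277/2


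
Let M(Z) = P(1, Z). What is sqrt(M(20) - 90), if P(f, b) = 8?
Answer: I*sqrt(82) ≈ 9.0554*I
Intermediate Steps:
M(Z) = 8
sqrt(M(20) - 90) = sqrt(8 - 90) = sqrt(-82) = I*sqrt(82)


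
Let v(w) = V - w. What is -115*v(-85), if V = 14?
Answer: -11385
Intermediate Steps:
v(w) = 14 - w
-115*v(-85) = -115*(14 - 1*(-85)) = -115*(14 + 85) = -115*99 = -11385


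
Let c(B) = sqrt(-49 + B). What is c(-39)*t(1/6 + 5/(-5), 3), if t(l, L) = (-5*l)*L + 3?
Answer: 31*I*sqrt(22) ≈ 145.4*I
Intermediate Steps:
t(l, L) = 3 - 5*L*l (t(l, L) = -5*L*l + 3 = 3 - 5*L*l)
c(-39)*t(1/6 + 5/(-5), 3) = sqrt(-49 - 39)*(3 - 5*3*(1/6 + 5/(-5))) = sqrt(-88)*(3 - 5*3*(1*(1/6) + 5*(-1/5))) = (2*I*sqrt(22))*(3 - 5*3*(1/6 - 1)) = (2*I*sqrt(22))*(3 - 5*3*(-5/6)) = (2*I*sqrt(22))*(3 + 25/2) = (2*I*sqrt(22))*(31/2) = 31*I*sqrt(22)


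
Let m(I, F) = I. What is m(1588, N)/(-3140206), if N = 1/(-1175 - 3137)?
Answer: -794/1570103 ≈ -0.00050570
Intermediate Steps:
N = -1/4312 (N = 1/(-4312) = -1/4312 ≈ -0.00023191)
m(1588, N)/(-3140206) = 1588/(-3140206) = 1588*(-1/3140206) = -794/1570103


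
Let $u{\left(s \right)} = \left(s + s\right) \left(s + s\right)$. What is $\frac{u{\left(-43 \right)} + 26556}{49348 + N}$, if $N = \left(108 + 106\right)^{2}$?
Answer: $\frac{4244}{11893} \approx 0.35685$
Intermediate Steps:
$u{\left(s \right)} = 4 s^{2}$ ($u{\left(s \right)} = 2 s 2 s = 4 s^{2}$)
$N = 45796$ ($N = 214^{2} = 45796$)
$\frac{u{\left(-43 \right)} + 26556}{49348 + N} = \frac{4 \left(-43\right)^{2} + 26556}{49348 + 45796} = \frac{4 \cdot 1849 + 26556}{95144} = \left(7396 + 26556\right) \frac{1}{95144} = 33952 \cdot \frac{1}{95144} = \frac{4244}{11893}$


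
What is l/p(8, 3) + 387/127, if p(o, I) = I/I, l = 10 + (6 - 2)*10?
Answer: 6737/127 ≈ 53.047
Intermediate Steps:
l = 50 (l = 10 + 4*10 = 10 + 40 = 50)
p(o, I) = 1
l/p(8, 3) + 387/127 = 50/1 + 387/127 = 50*1 + 387*(1/127) = 50 + 387/127 = 6737/127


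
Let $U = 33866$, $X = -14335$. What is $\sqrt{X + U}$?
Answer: $\sqrt{19531} \approx 139.75$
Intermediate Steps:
$\sqrt{X + U} = \sqrt{-14335 + 33866} = \sqrt{19531}$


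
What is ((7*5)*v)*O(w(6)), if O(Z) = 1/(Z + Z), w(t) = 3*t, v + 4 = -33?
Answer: -1295/36 ≈ -35.972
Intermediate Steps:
v = -37 (v = -4 - 33 = -37)
O(Z) = 1/(2*Z)
((7*5)*v)*O(w(6)) = ((7*5)*(-37))*(1/(2*((3*6)))) = (35*(-37))*((½)/18) = -1295/(2*18) = -1295*1/36 = -1295/36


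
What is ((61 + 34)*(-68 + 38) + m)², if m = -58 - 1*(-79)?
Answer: 8003241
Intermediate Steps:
m = 21 (m = -58 + 79 = 21)
((61 + 34)*(-68 + 38) + m)² = ((61 + 34)*(-68 + 38) + 21)² = (95*(-30) + 21)² = (-2850 + 21)² = (-2829)² = 8003241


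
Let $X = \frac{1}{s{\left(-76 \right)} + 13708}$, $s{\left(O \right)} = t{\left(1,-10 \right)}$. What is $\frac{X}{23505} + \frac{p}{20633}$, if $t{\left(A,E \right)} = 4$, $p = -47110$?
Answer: $- \frac{15183579360967}{6650027454480} \approx -2.2832$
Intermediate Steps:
$s{\left(O \right)} = 4$
$X = \frac{1}{13712}$ ($X = \frac{1}{4 + 13708} = \frac{1}{13712} \approx 7.2929 \cdot 10^{-5}$)
$\frac{X}{23505} + \frac{p}{20633} = \frac{1}{13712 \cdot 23505} - \frac{47110}{20633} = \frac{1}{13712} \cdot \frac{1}{23505} - \frac{47110}{20633} = \frac{1}{322300560} - \frac{47110}{20633} = - \frac{15183579360967}{6650027454480}$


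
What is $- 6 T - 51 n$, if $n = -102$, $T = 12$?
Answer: $5130$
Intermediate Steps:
$- 6 T - 51 n = \left(-6\right) 12 - -5202 = -72 + 5202 = 5130$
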